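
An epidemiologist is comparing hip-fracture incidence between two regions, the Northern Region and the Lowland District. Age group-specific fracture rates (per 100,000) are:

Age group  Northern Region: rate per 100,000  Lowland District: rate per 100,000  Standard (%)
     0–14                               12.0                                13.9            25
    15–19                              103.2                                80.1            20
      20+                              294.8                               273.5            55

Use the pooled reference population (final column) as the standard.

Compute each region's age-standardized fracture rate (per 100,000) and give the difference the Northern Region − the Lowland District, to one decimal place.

Standard weights: 0.25, 0.20, 0.55.
The Northern Region: 0.2500×12.0 + 0.2000×103.2 + 0.5500×294.8 = 185.7800 per 100,000.
The Lowland District: 0.2500×13.9 + 0.2000×80.1 + 0.5500×273.5 = 169.9200 per 100,000.
Difference = 185.7800 − 169.9200 = 15.8600.

15.9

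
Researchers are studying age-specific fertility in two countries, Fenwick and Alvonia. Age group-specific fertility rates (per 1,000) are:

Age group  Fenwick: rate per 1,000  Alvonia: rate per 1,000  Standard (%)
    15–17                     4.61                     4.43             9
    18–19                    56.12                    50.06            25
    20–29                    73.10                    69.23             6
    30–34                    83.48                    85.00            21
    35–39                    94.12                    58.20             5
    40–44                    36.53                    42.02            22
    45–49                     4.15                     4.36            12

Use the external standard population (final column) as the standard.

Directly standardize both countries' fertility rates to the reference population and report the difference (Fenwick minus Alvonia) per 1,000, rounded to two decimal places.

Standard weights: 0.09, 0.25, 0.06, 0.21, 0.05, 0.22, 0.12.
Fenwick: 0.0900×4.61 + 0.2500×56.12 + 0.0600×73.10 + 0.2100×83.48 + 0.0500×94.12 + 0.2200×36.53 + 0.1200×4.15 = 49.6023 per 1,000.
Alvonia: 0.0900×4.43 + 0.2500×50.06 + 0.0600×69.23 + 0.2100×85.00 + 0.0500×58.20 + 0.2200×42.02 + 0.1200×4.36 = 47.5951 per 1,000.
Difference = 49.6023 − 47.5951 = 2.0072.

2.01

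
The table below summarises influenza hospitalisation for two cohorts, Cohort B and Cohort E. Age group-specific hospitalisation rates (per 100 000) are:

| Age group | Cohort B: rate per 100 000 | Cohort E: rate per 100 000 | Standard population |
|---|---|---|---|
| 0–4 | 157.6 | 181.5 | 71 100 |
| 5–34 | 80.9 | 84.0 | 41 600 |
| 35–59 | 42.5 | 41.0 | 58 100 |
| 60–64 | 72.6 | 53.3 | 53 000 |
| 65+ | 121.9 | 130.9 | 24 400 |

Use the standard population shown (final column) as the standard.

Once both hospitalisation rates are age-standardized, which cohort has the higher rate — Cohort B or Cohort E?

Standard total = 248 200; weights = 0.2865, 0.1676, 0.2341, 0.2135, 0.0983.
Cohort B: 0.2865×157.6 + 0.1676×80.9 + 0.2341×42.5 + 0.2135×72.6 + 0.0983×121.9 = 96.1411 per 100 000.
Cohort E: 0.2865×181.5 + 0.1676×84.0 + 0.2341×41.0 + 0.2135×53.3 + 0.0983×130.9 = 99.9195 per 100 000.

Cohort E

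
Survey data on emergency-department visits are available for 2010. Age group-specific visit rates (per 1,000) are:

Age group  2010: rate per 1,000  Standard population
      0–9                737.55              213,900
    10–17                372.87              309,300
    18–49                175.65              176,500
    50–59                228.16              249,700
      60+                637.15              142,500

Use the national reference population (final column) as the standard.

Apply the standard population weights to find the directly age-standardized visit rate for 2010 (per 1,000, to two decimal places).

413.83

Standard total = 1,091,900; weights = 0.1959, 0.2833, 0.1616, 0.2287, 0.1305.
Standardized rate: 0.1959×737.55 + 0.2833×372.87 + 0.1616×175.65 + 0.2287×228.16 + 0.1305×637.15 = 413.8275 per 1,000.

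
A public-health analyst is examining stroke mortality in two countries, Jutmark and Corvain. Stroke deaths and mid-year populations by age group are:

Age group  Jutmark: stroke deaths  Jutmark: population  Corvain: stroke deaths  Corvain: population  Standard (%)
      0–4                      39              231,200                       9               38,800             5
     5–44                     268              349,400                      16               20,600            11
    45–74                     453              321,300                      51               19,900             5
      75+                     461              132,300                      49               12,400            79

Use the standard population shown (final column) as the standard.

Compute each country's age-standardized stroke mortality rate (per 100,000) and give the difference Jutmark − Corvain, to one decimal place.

Age-specific rates per 100,000 for Jutmark: 16.87, 76.70, 140.99, 348.45.
For Corvain: 23.20, 77.67, 256.28, 395.16.
Standard weights: 0.05, 0.11, 0.05, 0.79.
Jutmark: 0.0500×16.87 + 0.1100×76.70 + 0.0500×140.99 + 0.7900×348.45 = 291.6061 per 100,000.
Corvain: 0.0500×23.20 + 0.1100×77.67 + 0.0500×256.28 + 0.7900×395.16 = 334.6950 per 100,000.
Difference = 291.6061 − 334.6950 = -43.0889.

-43.1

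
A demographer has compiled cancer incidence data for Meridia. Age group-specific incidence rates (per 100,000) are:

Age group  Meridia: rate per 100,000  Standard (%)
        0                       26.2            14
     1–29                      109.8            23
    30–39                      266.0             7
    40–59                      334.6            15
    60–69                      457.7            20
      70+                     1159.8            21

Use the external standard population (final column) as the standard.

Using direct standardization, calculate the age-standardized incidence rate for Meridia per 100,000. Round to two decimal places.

Standard weights: 0.14, 0.23, 0.07, 0.15, 0.20, 0.21.
Standardized rate: 0.1400×26.2 + 0.2300×109.8 + 0.0700×266.0 + 0.1500×334.6 + 0.2000×457.7 + 0.2100×1159.8 = 432.8300 per 100,000.

432.83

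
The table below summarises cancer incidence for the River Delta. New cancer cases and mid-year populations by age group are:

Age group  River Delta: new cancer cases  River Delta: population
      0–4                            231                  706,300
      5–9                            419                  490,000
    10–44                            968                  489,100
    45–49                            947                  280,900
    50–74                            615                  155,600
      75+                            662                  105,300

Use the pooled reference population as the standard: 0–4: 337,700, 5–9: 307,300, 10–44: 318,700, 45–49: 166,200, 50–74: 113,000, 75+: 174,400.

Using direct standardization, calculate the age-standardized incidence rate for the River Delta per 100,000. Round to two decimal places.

Age-specific rates per 100,000 for the River Delta: 32.71, 85.51, 197.91, 337.13, 395.24, 628.68.
Standard total = 1,417,300; weights = 0.2383, 0.2168, 0.2249, 0.1173, 0.0797, 0.1231.
Standardized rate: 0.2383×32.71 + 0.2168×85.51 + 0.2249×197.91 + 0.1173×337.13 + 0.0797×395.24 + 0.1231×628.68 = 219.2428 per 100,000.

219.24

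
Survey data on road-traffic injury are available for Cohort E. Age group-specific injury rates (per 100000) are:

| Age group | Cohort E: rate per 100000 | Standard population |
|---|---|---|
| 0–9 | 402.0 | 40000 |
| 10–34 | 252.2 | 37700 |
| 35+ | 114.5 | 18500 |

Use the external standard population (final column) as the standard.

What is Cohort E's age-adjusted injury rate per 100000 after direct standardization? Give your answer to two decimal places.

Standard total = 96200; weights = 0.4158, 0.3919, 0.1923.
Standardized rate: 0.4158×402.0 + 0.3919×252.2 + 0.1923×114.5 = 288.0061 per 100000.

288.01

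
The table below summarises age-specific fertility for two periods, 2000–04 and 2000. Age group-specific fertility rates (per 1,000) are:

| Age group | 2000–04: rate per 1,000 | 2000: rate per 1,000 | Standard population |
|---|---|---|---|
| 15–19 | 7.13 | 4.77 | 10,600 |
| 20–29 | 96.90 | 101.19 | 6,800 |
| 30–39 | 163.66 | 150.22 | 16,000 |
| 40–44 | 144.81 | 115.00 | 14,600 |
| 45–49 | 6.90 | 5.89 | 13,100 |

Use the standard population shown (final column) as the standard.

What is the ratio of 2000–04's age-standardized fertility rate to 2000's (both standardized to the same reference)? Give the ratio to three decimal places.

1.135

Standard total = 61,100; weights = 0.1735, 0.1113, 0.2619, 0.2390, 0.2144.
2000–04: 0.1735×7.13 + 0.1113×96.90 + 0.2619×163.66 + 0.2390×144.81 + 0.2144×6.90 = 90.9603 per 1,000.
2000: 0.1735×4.77 + 0.1113×101.19 + 0.2619×150.22 + 0.2390×115.00 + 0.2144×5.89 = 80.1691 per 1,000.
Ratio = 90.9603 ÷ 80.1691 = 1.13461.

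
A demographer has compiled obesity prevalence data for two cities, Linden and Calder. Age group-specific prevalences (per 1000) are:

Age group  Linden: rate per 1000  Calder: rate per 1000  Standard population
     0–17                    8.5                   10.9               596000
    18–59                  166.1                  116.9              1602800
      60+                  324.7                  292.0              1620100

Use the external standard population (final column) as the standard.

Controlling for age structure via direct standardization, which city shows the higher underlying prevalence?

Linden

Standard total = 3818900; weights = 0.1561, 0.4197, 0.4242.
Linden: 0.1561×8.5 + 0.4197×166.1 + 0.4242×324.7 = 208.7872 per 1000.
Calder: 0.1561×10.9 + 0.4197×116.9 + 0.4242×292.0 = 174.6401 per 1000.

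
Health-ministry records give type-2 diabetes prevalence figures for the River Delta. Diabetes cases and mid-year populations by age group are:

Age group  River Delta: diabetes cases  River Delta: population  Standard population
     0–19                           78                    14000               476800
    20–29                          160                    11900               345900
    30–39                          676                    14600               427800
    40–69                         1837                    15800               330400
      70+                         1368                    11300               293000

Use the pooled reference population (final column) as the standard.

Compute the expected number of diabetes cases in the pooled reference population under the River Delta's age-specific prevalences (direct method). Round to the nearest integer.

Age-specific rates per 1000 for the River Delta: 5.571, 13.445, 46.301, 116.266, 121.062.
Expected diabetes cases = Σ (standard pop × age-specific rate ÷ 1000)
= 476800×5.571/1000 + 345900×13.445/1000 + 427800×46.301/1000 + 330400×116.266/1000 + 293000×121.062/1000
= 2656.46 + 4650.76 + 19807.73 + 38414.23 + 35471.15 = 101000.32.

101000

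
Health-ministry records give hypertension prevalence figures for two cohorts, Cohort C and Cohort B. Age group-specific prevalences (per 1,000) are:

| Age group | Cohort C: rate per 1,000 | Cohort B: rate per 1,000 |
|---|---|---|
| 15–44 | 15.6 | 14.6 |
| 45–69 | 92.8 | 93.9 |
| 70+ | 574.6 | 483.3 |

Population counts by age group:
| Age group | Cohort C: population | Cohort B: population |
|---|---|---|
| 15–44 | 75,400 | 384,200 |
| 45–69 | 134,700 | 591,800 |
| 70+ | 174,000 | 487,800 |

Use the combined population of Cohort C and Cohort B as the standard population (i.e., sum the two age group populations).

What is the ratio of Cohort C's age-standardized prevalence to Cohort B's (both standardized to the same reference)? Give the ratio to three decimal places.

1.152

Combined standard total = 1,847,900; weights = 0.2487, 0.3931, 0.3581.
Cohort C: 0.2487×15.6 + 0.3931×92.8 + 0.3581×574.6 = 246.1493 per 1,000.
Cohort B: 0.2487×14.6 + 0.3931×93.9 + 0.3581×483.3 = 213.6352 per 1,000.
Ratio = 246.1493 ÷ 213.6352 = 1.15219.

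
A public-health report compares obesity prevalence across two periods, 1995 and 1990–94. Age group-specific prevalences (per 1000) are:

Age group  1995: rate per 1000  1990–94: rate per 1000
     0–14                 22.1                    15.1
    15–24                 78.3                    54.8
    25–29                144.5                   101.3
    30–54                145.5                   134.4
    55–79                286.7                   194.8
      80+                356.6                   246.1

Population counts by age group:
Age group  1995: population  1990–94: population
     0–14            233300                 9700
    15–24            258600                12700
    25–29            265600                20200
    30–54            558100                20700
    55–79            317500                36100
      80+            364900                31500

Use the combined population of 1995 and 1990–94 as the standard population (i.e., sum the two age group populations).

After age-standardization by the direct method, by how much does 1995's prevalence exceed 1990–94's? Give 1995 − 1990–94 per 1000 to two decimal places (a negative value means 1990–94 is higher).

Combined standard total = 2128900; weights = 0.1141, 0.1274, 0.1342, 0.2719, 0.1661, 0.1862.
1995: 0.1141×22.1 + 0.1274×78.3 + 0.1342×144.5 + 0.2719×145.5 + 0.1661×286.7 + 0.1862×356.6 = 185.4760 per 1000.
1990–94: 0.1141×15.1 + 0.1274×54.8 + 0.1342×101.3 + 0.2719×134.4 + 0.1661×194.8 + 0.1862×246.1 = 137.0258 per 1000.
Difference = 185.4760 − 137.0258 = 48.4503.

48.45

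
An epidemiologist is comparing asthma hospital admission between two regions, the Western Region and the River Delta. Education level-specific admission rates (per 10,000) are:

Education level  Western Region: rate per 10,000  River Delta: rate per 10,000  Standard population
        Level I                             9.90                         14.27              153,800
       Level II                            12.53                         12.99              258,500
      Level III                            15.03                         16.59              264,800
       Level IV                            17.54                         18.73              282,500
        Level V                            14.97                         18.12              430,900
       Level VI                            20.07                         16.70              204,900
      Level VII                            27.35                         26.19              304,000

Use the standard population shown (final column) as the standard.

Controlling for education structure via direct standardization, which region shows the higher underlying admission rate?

River Delta

Standard total = 1,899,400; weights = 0.0810, 0.1361, 0.1394, 0.1487, 0.2269, 0.1079, 0.1601.
The Western Region: 0.0810×9.90 + 0.1361×12.53 + 0.1394×15.03 + 0.1487×17.54 + 0.2269×14.97 + 0.1079×20.07 + 0.1601×27.35 = 17.1496 per 10,000.
The River Delta: 0.0810×14.27 + 0.1361×12.99 + 0.1394×16.59 + 0.1487×18.73 + 0.2269×18.12 + 0.1079×16.70 + 0.1601×26.19 = 18.1259 per 10,000.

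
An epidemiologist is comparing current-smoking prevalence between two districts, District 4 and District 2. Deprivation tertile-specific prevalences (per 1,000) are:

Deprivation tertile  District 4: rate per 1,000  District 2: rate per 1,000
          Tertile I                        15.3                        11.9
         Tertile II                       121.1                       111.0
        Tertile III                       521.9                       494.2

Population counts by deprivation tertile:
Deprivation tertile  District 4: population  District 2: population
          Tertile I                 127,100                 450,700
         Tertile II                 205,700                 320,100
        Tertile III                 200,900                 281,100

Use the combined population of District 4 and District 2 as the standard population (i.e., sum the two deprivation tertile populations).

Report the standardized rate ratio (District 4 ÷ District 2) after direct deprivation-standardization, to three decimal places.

Combined standard total = 1,585,600; weights = 0.3644, 0.3316, 0.3040.
District 4: 0.3644×15.3 + 0.3316×121.1 + 0.3040×521.9 = 204.3835 per 1,000.
District 2: 0.3644×11.9 + 0.3316×111.0 + 0.3040×494.2 = 191.3749 per 1,000.
Ratio = 204.3835 ÷ 191.3749 = 1.06797.

1.068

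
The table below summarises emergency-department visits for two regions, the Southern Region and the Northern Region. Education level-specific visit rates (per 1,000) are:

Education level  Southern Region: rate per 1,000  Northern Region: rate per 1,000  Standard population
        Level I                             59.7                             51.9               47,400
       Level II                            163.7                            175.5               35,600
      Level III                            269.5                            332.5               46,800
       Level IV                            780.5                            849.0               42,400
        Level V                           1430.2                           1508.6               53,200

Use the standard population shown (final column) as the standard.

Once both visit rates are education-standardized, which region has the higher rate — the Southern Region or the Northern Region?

Standard total = 225,400; weights = 0.2103, 0.1579, 0.2076, 0.1881, 0.2360.
The Southern Region: 0.2103×59.7 + 0.1579×163.7 + 0.2076×269.5 + 0.1881×780.5 + 0.2360×1430.2 = 578.7486 per 1,000.
The Northern Region: 0.2103×51.9 + 0.1579×175.5 + 0.2076×332.5 + 0.1881×849.0 + 0.2360×1508.6 = 623.4427 per 1,000.

Northern Region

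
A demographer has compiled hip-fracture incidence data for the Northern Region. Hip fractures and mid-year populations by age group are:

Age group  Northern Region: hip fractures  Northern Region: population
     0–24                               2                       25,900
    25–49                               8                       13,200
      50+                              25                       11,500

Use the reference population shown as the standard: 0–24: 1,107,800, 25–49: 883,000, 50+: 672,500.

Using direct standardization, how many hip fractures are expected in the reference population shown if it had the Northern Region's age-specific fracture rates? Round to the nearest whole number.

Age-specific rates per 100,000 for the Northern Region: 7.72, 60.61, 217.39.
Expected hip fractures = Σ (standard pop × age-specific rate ÷ 100,000)
= 1,107,800×7.72/100,000 + 883,000×60.61/100,000 + 672,500×217.39/100,000
= 85.54 + 535.15 + 1461.96 = 2082.65.

2083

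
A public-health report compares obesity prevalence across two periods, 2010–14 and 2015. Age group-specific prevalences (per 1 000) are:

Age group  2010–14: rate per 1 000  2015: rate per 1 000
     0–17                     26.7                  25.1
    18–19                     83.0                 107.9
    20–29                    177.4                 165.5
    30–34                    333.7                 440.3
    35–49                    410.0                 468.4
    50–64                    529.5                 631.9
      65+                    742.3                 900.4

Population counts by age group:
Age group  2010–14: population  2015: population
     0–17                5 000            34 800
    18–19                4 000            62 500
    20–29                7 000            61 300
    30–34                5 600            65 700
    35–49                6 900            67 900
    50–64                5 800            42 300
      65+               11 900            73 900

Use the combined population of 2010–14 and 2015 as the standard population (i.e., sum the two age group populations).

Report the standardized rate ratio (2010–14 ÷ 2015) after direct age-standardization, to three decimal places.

0.839

Combined standard total = 454 600; weights = 0.0875, 0.1463, 0.1502, 0.1568, 0.1645, 0.1058, 0.1887.
2010–14: 0.0875×26.7 + 0.1463×83.0 + 0.1502×177.4 + 0.1568×333.7 + 0.1645×410.0 + 0.1058×529.5 + 0.1887×742.3 = 357.0560 per 1 000.
2015: 0.0875×25.1 + 0.1463×107.9 + 0.1502×165.5 + 0.1568×440.3 + 0.1645×468.4 + 0.1058×631.9 + 0.1887×900.4 = 425.7730 per 1 000.
Ratio = 357.0560 ÷ 425.7730 = 0.83861.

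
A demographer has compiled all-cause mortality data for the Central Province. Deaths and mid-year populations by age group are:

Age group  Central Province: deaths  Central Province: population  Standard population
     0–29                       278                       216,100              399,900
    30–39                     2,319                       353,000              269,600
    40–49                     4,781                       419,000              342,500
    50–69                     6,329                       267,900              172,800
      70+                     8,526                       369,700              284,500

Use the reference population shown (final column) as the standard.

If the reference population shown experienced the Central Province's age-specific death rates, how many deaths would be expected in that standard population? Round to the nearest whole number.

Age-specific rates per 1,000 for the Central Province: 1.286, 6.569, 11.411, 23.624, 23.062.
Expected deaths = Σ (standard pop × age-specific rate ÷ 1,000)
= 399,900×1.286/1,000 + 269,600×6.569/1,000 + 342,500×11.411/1,000 + 172,800×23.624/1,000 + 284,500×23.062/1,000
= 514.45 + 1771.11 + 3908.10 + 4082.31 + 6561.12 = 16837.09.

16837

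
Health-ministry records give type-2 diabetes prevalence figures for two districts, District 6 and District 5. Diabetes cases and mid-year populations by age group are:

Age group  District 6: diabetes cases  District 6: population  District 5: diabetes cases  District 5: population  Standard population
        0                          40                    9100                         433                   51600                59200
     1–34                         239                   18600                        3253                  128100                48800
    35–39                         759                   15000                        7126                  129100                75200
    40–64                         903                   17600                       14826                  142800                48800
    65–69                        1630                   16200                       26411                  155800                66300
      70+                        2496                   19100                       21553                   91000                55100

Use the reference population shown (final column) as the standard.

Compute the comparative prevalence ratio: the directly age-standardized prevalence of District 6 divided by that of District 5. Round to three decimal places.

Age-specific rates per 1000 for District 6: 4.396, 12.849, 50.600, 51.307, 100.617, 130.681.
For District 5: 8.391, 25.394, 55.198, 103.824, 169.519, 236.846.
Standard total = 353400; weights = 0.1675, 0.1381, 0.2128, 0.1381, 0.1876, 0.1559.
District 6: 0.1675×4.396 + 0.1381×12.849 + 0.2128×50.600 + 0.1381×51.307 + 0.1876×100.617 + 0.1559×130.681 = 59.6140 per 1000.
District 5: 0.1675×8.391 + 0.1381×25.394 + 0.2128×55.198 + 0.1381×103.824 + 0.1876×169.519 + 0.1559×236.846 = 99.7249 per 1000.
Ratio = 59.6140 ÷ 99.7249 = 0.59779.

0.598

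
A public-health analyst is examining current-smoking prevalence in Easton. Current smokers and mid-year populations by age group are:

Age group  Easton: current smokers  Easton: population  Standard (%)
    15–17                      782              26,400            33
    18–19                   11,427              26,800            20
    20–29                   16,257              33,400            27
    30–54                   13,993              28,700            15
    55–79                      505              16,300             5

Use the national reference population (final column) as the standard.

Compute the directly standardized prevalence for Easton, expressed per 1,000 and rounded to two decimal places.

Age-specific rates per 1,000 for Easton: 29.621, 426.381, 486.737, 487.561, 30.982.
Standard weights: 0.33, 0.20, 0.27, 0.15, 0.05.
Standardized rate: 0.3300×29.621 + 0.2000×426.381 + 0.2700×486.737 + 0.1500×487.561 + 0.0500×30.982 = 301.1532 per 1,000.

301.15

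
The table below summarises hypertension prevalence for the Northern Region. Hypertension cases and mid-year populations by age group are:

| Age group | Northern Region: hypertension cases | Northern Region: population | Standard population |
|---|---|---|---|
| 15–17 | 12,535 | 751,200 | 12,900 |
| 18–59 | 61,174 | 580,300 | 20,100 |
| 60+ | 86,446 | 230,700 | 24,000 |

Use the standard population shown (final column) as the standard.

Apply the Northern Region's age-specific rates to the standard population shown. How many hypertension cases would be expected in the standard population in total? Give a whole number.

11327

Age-specific rates per 1,000 for the Northern Region: 16.687, 105.418, 374.712.
Expected hypertension cases = Σ (standard pop × age-specific rate ÷ 1,000)
= 12,900×16.687/1,000 + 20,100×105.418/1,000 + 24,000×374.712/1,000
= 215.26 + 2118.90 + 8993.08 = 11327.24.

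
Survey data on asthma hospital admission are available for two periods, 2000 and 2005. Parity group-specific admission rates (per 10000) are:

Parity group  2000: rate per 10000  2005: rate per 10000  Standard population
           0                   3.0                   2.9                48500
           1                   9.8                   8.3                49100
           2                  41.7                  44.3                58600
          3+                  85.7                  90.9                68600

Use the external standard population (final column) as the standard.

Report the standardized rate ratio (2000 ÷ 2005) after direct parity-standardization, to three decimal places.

Standard total = 224800; weights = 0.2157, 0.2184, 0.2607, 0.3052.
2000: 0.2157×3.0 + 0.2184×9.8 + 0.2607×41.7 + 0.3052×85.7 = 39.8101 per 10000.
2005: 0.2157×2.9 + 0.2184×8.3 + 0.2607×44.3 + 0.3052×90.9 = 41.7255 per 10000.
Ratio = 39.8101 ÷ 41.7255 = 0.95410.

0.954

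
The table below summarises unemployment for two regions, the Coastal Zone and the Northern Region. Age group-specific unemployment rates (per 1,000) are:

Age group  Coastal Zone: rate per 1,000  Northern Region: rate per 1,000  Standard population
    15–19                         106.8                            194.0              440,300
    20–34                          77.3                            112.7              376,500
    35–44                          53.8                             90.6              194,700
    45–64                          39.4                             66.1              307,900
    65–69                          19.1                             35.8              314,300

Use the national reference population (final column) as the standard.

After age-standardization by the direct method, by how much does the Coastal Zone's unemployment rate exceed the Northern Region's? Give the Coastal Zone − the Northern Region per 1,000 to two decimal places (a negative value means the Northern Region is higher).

-44.29

Standard total = 1,633,700; weights = 0.2695, 0.2305, 0.1192, 0.1885, 0.1924.
The Coastal Zone: 0.2695×106.8 + 0.2305×77.3 + 0.1192×53.8 + 0.1885×39.4 + 0.1924×19.1 = 64.1101 per 1,000.
The Northern Region: 0.2695×194.0 + 0.2305×112.7 + 0.1192×90.6 + 0.1885×66.1 + 0.1924×35.8 = 108.4004 per 1,000.
Difference = 64.1101 − 108.4004 = -44.2902.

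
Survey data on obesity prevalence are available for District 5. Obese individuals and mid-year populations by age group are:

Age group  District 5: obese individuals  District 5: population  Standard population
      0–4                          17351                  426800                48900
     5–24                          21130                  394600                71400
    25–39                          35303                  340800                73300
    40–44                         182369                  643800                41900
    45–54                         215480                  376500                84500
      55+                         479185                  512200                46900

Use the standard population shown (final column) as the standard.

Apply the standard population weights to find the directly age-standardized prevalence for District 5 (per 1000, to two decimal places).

Age-specific rates per 1000 for District 5: 40.654, 53.548, 103.589, 283.270, 572.324, 935.543.
Standard total = 366900; weights = 0.1333, 0.1946, 0.1998, 0.1142, 0.2303, 0.1278.
Standardized rate: 0.1333×40.654 + 0.1946×53.548 + 0.1998×103.589 + 0.1142×283.270 + 0.2303×572.324 + 0.1278×935.543 = 320.2825 per 1000.

320.28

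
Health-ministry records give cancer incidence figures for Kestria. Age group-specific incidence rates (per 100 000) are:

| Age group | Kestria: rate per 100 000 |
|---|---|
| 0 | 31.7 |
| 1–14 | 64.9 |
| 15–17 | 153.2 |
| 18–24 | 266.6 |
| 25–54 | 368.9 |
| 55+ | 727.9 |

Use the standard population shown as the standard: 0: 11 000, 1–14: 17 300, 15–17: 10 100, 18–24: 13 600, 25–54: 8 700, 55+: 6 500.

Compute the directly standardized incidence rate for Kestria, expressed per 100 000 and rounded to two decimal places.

Standard total = 67 200; weights = 0.1637, 0.2574, 0.1503, 0.2024, 0.1295, 0.0967.
Standardized rate: 0.1637×31.7 + 0.2574×64.9 + 0.1503×153.2 + 0.2024×266.6 + 0.1295×368.9 + 0.0967×727.9 = 217.0436 per 100 000.

217.04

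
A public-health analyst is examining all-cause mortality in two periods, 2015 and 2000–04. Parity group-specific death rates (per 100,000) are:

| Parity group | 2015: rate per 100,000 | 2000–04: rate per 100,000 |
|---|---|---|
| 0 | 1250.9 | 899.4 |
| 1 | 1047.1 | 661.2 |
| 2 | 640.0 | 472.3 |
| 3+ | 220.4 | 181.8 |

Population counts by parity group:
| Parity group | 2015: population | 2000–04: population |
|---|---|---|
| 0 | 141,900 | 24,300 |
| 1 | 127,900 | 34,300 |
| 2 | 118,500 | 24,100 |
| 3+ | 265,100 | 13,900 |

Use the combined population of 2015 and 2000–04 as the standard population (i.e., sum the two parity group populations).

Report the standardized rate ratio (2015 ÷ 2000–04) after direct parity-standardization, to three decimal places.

Combined standard total = 750,000; weights = 0.2216, 0.2163, 0.1901, 0.3720.
2015: 0.2216×1250.9 + 0.2163×1047.1 + 0.1901×640.0 + 0.3720×220.4 = 707.3264 per 100,000.
2000–04: 0.2216×899.4 + 0.2163×661.2 + 0.1901×472.3 + 0.3720×181.8 = 499.7321 per 100,000.
Ratio = 707.3264 ÷ 499.7321 = 1.41541.

1.415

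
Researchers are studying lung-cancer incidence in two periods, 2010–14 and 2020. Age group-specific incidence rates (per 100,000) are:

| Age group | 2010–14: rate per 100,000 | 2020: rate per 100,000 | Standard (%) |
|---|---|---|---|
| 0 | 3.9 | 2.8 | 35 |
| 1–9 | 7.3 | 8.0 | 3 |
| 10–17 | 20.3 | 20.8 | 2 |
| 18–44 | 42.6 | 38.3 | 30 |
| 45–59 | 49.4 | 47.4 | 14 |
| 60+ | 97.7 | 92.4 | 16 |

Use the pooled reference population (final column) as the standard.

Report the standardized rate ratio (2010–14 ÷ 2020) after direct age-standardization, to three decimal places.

1.080

Standard weights: 0.35, 0.03, 0.02, 0.30, 0.14, 0.16.
2010–14: 0.3500×3.9 + 0.0300×7.3 + 0.0200×20.3 + 0.3000×42.6 + 0.1400×49.4 + 0.1600×97.7 = 37.3180 per 100,000.
2020: 0.3500×2.8 + 0.0300×8.0 + 0.0200×20.8 + 0.3000×38.3 + 0.1400×47.4 + 0.1600×92.4 = 34.5460 per 100,000.
Ratio = 37.3180 ÷ 34.5460 = 1.08024.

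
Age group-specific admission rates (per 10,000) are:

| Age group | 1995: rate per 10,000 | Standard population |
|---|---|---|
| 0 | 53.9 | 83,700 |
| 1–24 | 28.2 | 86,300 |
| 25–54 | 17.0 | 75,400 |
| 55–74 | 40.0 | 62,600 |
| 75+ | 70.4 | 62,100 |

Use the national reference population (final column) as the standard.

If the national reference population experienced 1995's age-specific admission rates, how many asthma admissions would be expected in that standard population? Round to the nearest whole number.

1510

Expected asthma admissions = Σ (standard pop × age-specific rate ÷ 10,000)
= 83,700×53.9/10,000 + 86,300×28.2/10,000 + 75,400×17.0/10,000 + 62,600×40.0/10,000 + 62,100×70.4/10,000
= 451.14 + 243.37 + 128.18 + 250.40 + 437.18 = 1510.27.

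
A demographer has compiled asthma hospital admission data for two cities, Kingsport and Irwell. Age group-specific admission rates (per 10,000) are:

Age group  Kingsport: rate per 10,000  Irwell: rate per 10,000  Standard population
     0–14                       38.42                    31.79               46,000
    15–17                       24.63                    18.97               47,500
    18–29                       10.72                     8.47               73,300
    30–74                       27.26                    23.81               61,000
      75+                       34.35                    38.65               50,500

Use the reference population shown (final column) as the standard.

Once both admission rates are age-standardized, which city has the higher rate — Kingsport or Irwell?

Standard total = 278,300; weights = 0.1653, 0.1707, 0.2634, 0.2192, 0.1815.
Kingsport: 0.1653×38.42 + 0.1707×24.63 + 0.2634×10.72 + 0.2192×27.26 + 0.1815×34.35 = 25.5859 per 10,000.
Irwell: 0.1653×31.79 + 0.1707×18.97 + 0.2634×8.47 + 0.2192×23.81 + 0.1815×38.65 = 22.9554 per 10,000.

Kingsport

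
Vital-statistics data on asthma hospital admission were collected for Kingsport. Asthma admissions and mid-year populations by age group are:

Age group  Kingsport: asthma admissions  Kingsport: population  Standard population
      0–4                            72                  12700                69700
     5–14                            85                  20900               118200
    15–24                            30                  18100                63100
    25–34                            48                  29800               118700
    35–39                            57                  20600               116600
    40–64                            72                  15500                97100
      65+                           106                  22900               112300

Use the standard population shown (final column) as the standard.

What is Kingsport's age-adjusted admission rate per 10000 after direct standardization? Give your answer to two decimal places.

35.43

Age-specific rates per 10000 for Kingsport: 56.69, 40.67, 16.57, 16.11, 27.67, 46.45, 46.29.
Standard total = 695700; weights = 0.1002, 0.1699, 0.0907, 0.1706, 0.1676, 0.1396, 0.1614.
Standardized rate: 0.1002×56.69 + 0.1699×40.67 + 0.0907×16.57 + 0.1706×16.11 + 0.1676×27.67 + 0.1396×46.45 + 0.1614×46.29 = 35.4340 per 10000.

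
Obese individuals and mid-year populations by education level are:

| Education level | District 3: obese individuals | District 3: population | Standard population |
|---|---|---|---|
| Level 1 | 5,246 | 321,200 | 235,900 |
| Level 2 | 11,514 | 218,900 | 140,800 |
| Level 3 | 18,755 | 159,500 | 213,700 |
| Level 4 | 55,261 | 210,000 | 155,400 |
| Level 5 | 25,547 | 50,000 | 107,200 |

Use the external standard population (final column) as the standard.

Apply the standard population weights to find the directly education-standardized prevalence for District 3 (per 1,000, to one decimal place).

154.8

Education-specific rates per 1,000 for District 3: 16.333, 52.599, 117.586, 263.148, 510.940.
Standard total = 853,000; weights = 0.2766, 0.1651, 0.2505, 0.1822, 0.1257.
Standardized rate: 0.2766×16.333 + 0.1651×52.599 + 0.2505×117.586 + 0.1822×263.148 + 0.1257×510.940 = 154.8100 per 1,000.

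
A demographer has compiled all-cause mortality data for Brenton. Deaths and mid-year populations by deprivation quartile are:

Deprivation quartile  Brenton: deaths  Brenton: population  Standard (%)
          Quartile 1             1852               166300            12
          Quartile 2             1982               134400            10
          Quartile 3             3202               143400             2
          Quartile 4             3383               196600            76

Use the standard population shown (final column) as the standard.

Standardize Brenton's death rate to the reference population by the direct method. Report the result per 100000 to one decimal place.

Deprivation-specific rates per 100000 for Brenton: 1113.65, 1474.70, 2232.91, 1720.75.
Standard weights: 0.12, 0.10, 0.02, 0.76.
Standardized rate: 0.1200×1113.65 + 0.1000×1474.70 + 0.0200×2232.91 + 0.7600×1720.75 = 1633.5387 per 100000.

1633.5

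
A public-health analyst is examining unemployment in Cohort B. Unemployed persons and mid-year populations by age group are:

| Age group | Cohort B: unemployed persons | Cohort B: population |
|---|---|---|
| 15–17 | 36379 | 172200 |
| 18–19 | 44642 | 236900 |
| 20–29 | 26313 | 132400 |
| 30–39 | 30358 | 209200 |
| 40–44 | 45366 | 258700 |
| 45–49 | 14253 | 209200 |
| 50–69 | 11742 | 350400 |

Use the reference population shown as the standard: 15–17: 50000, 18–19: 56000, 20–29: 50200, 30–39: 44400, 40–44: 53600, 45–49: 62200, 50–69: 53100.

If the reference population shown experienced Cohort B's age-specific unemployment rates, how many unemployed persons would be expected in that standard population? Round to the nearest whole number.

52952

Age-specific rates per 1000 for Cohort B: 211.260, 188.442, 198.739, 145.115, 175.361, 68.131, 33.510.
Expected unemployed persons = Σ (standard pop × age-specific rate ÷ 1000)
= 50000×211.260/1000 + 56000×188.442/1000 + 50200×198.739/1000 + 44400×145.115/1000 + 53600×175.361/1000 + 62200×68.131/1000 + 53100×33.510/1000
= 10563.01 + 10552.77 + 9976.68 + 6443.09 + 9399.37 + 4237.75 + 1779.40 = 52952.07.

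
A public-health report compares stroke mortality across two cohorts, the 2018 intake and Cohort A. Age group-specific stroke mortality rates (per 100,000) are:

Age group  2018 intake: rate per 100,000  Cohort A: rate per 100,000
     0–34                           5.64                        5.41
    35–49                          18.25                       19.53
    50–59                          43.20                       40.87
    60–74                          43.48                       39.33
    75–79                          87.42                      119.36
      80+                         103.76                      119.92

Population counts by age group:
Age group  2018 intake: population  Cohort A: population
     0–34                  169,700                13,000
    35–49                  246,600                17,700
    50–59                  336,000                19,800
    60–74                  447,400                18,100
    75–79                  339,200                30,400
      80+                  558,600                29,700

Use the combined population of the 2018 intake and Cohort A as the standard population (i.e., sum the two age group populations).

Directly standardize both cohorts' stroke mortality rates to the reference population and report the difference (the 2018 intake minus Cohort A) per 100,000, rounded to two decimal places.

Combined standard total = 2,226,200; weights = 0.0821, 0.1187, 0.1598, 0.2091, 0.1660, 0.2643.
The 2018 intake: 0.0821×5.64 + 0.1187×18.25 + 0.1598×43.20 + 0.2091×43.48 + 0.1660×87.42 + 0.2643×103.76 = 60.5592 per 100,000.
Cohort A: 0.0821×5.41 + 0.1187×19.53 + 0.1598×40.87 + 0.2091×39.33 + 0.1660×119.36 + 0.2643×119.92 = 69.0254 per 100,000.
Difference = 60.5592 − 69.0254 = -8.4662.

-8.47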